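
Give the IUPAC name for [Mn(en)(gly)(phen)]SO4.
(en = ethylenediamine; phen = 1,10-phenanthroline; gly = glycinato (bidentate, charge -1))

(ethylenediamine)(glycinato)(1,10-phenanthroline)manganese(III) sulfate

The 1 sulfate counter-ion carries a total charge of -2, so each complex ion is 2+.
Ligand charges: 1×ethylenediamine (neutral), 1×1,10-phenanthroline (neutral), 1×glycinato (-1 each); total -1. So Mn + (-1) = 2+, giving Mn = +3.
Ligands are named alphabetically: ethylenediamine before glycinato before phenanthroline.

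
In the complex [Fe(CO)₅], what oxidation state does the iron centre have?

No counter-ion: the bracketed complex is neutral.
Ligand charges: 5×CO neutral; sum 0.
Fe + (0) = 0 ⇒ Fe is 0.

0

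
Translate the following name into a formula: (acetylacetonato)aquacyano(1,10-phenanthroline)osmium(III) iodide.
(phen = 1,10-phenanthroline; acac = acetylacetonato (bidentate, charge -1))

Ligands: 1 aqua (H2O, neutral), 1 cyano (CN, -1), 1 1,10-phenanthroline (phen, neutral), 1 acetylacetonato (acac, -1). Ligand charge sum = -2.
With Os in oxidation state +3, the complex ion is [Os...]^1+.
Charge balance with iodide (-1) requires 1 complex ion per 1 iodide.

[Os(acac)(CN)(H2O)(phen)]I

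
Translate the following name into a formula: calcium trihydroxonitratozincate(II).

Ligands: 1 nitrato (NO3, -1), 3 hydroxo (OH, -1). Ligand charge sum = -4.
With Zn in oxidation state +2, the complex ion is [Zn...]^2−.
Charge balance with calcium (+2) requires 1 complex ion per 1 calcium.

Ca[Zn(NO3)(OH)3]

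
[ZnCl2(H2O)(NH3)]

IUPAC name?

ammineaquadichlorozinc(II)

There is no counter-ion, so the complex is neutral overall.
Ligand charges: 1×ammine (neutral), 1×aqua (neutral), 2×chloro (-1 each); total -2. So Zn + (-2) = 0, giving Zn = +2.
Ligands are named alphabetically: ammine before aqua before chloro.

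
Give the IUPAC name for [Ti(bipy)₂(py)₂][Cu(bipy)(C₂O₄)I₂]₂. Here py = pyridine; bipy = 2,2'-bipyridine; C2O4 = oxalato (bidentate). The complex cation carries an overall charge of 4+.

Both ions are complex: the cation is named first with the plain metal name, the anion second with the -ate form; each ion's ligands are alphabetised independently.
The complex cation is given as 4+; its ligand charges sum to 0, so Ti = +4.
With 2 anions per cation, each anion must be 4/2 = 2−.
Anion: ligand charges sum to -4; for the ion to be 2−, Cu = +2.

bis(2,2'-bipyridine)bis(pyridine)titanium(IV) (2,2'-bipyridine)diiodooxalatocuprate(II)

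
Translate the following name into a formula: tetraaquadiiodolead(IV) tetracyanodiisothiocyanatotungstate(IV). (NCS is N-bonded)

Cation [Pb…]: ligand charges -2, Pb(IV) ⇒ ion charge 2+.
Anion [W…]: ligand charges -6, W(IV) ⇒ ion charge 2−.

[Pb(H2O)4I2][W(CN)4(NCS)2]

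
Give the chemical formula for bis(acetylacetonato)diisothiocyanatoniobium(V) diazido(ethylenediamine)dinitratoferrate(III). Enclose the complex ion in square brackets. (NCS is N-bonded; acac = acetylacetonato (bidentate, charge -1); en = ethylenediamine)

[Nb(acac)2(NCS)2][Fe(en)(N3)2(NO3)2]

Cation [Nb…]: ligand charges -4, Nb(V) ⇒ ion charge 1+.
Anion [Fe…]: ligand charges -4, Fe(III) ⇒ ion charge 1−.
One 1+ cation balances one 1− anion.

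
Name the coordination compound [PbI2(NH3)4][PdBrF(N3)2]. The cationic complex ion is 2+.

tetraamminediiodolead(IV) diazidobromofluoropalladate(II)

The complex cation is given as 2+; its ligand charges sum to -2, so Pb = +4.
A 1:1 salt means the anion carries the equal and opposite charge, 2−.
Anion: ligand charges sum to -4; for the ion to be 2−, Pd = +2.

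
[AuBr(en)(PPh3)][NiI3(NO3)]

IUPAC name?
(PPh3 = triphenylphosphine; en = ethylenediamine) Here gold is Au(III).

Both ions are complex: the cation is named first with the plain metal name, the anion second with the -ate form; each ion's ligands are alphabetised independently.
Au is given as +3; the cation's ligand charges sum to -1, so the complex cation is 2+.
A 1:1 salt means the anion carries the equal and opposite charge, 2−.
Anion: ligand charges sum to -4; for the ion to be 2−, Ni = +2.

bromo(ethylenediamine)(triphenylphosphine)gold(III) triiodonitratonickelate(II)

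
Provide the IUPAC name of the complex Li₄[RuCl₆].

lithium hexachlororuthenate(II)

The 4 lithium counter-ions carry a total charge of +4, so each complex ion is 4−.
Ligand charges: 6×chloro (-1 each); total -6. So Ru + (-6) = 4−, giving Ru = +2.
The complex ion is anionic, so ruthenium takes the -ate form ruthenate(II).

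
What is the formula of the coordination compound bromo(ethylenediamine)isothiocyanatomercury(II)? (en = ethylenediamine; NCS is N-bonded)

[HgBr(en)(NCS)]

Ligands: 1 bromo (Br, -1), 1 ethylenediamine (en, neutral), 1 isothiocyanato (NCS, -1). Ligand charge sum = -2.
With Hg in oxidation state +2, the complex ion is [Hg...].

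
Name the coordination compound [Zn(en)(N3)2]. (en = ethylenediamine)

diazido(ethylenediamine)zinc(II)

There is no counter-ion, so the complex is neutral overall.
Ligand charges: 2×azido (-1 each), 1×ethylenediamine (neutral); total -2. So Zn + (-2) = 0, giving Zn = +2.
Ligands are named alphabetically: azido before ethylenediamine.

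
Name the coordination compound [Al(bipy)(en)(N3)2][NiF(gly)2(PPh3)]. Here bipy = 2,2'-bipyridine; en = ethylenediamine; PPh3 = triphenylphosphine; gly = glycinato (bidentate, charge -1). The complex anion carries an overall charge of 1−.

Both ions are complex: the cation is named first with the plain metal name, the anion second with the -ate form; each ion's ligands are alphabetised independently.
The complex anion is given as 1−; its ligand charges sum to -3, so Ni = +2.
A 1:1 salt means the cation carries the equal and opposite charge, 1+.
Cation: ligand charges sum to -2; for the ion to be 1+, Al = +3.

diazido(2,2'-bipyridine)(ethylenediamine)aluminium(III) fluorobis(glycinato)(triphenylphosphine)nickelate(II)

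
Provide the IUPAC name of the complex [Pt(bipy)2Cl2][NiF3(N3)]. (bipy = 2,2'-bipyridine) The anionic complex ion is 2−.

bis(2,2'-bipyridine)dichloroplatinum(IV) azidotrifluoronickelate(II)

Both ions are complex: the cation is named first with the plain metal name, the anion second with the -ate form; each ion's ligands are alphabetised independently.
The complex anion is given as 2−; its ligand charges sum to -4, so Ni = +2.
A 1:1 salt means the cation carries the equal and opposite charge, 2+.
Cation: ligand charges sum to -2; for the ion to be 2+, Pt = +4.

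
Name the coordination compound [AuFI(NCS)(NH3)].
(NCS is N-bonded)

amminefluoroiodoisothiocyanatogold(III)

There is no counter-ion, so the complex is neutral overall.
Ligand charges: 1×iodo (-1 each), 1×fluoro (-1 each), 1×ammine (neutral), 1×isothiocyanato (-1 each); total -3. So Au + (-3) = 0, giving Au = +3.
Ligands are named alphabetically: ammine before fluoro before iodo before isothiocyanato.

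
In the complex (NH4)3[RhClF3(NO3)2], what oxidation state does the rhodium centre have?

3 ammonium outside the brackets (+1 each) → the complex ion is 3−.
Ligand charges: 2×NO3 = -2; 1×Cl = -1; 3×F = -3; sum -6.
Rh + (-6) = 3− ⇒ Rh is +3.

+3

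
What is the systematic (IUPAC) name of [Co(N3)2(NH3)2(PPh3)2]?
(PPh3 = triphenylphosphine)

diamminediazidobis(triphenylphosphine)cobalt(II)

There is no counter-ion, so the complex is neutral overall.
Ligand charges: 2×azido (-1 each), 2×ammine (neutral), 2×triphenylphosphine (neutral); total -2. So Co + (-2) = 0, giving Co = +2.
Ligands are named alphabetically: ammine before azido before triphenylphosphine.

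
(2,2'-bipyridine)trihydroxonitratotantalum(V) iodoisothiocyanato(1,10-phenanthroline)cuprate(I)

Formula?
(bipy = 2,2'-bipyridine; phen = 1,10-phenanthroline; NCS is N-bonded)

[Ta(bipy)(NO3)(OH)3][CuI(NCS)(phen)]

Cation [Ta…]: ligand charges -4, Ta(V) ⇒ ion charge 1+.
Anion [Cu…]: ligand charges -2, Cu(I) ⇒ ion charge 1−.
One 1+ cation balances one 1− anion.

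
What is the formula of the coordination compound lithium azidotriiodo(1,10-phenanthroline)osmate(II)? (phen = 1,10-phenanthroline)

Ligands: 1 azido (N3, -1), 1 1,10-phenanthroline (phen, neutral), 3 iodo (I, -1). Ligand charge sum = -4.
With Os in oxidation state +2, the complex ion is [Os...]^2−.
Charge balance with lithium (+1) requires 1 complex ion per 2 lithium.

Li2[OsI3(N3)(phen)]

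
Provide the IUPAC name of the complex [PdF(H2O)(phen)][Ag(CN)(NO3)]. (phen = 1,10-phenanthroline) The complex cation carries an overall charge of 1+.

Both ions are complex: the cation is named first with the plain metal name, the anion second with the -ate form; each ion's ligands are alphabetised independently.
The complex cation is given as 1+; its ligand charges sum to -1, so Pd = +2.
A 1:1 salt means the anion carries the equal and opposite charge, 1−.
Anion: ligand charges sum to -2; for the ion to be 1−, Ag = +1.

aquafluoro(1,10-phenanthroline)palladium(II) cyanonitratoargentate(I)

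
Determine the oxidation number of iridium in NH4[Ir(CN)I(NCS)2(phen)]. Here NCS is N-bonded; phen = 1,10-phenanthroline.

+3

1 ammonium outside the brackets (+1 each) → the complex ion is 1−.
Ligand charges: 1×CN = -1; 2×NCS = -2; 1×I = -1; 1×phen neutral; sum -4.
Ir + (-4) = 1− ⇒ Ir is +3.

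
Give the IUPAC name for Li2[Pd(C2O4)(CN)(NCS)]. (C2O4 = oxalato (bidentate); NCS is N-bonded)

lithium cyanoisothiocyanatooxalatopalladate(II)

The 2 lithium counter-ions carry a total charge of +2, so each complex ion is 2−.
Ligand charges: 1×cyano (-1 each), 1×oxalato (-2 each), 1×isothiocyanato (-1 each); total -4. So Pd + (-4) = 2−, giving Pd = +2.
Ligands are named alphabetically: cyano before isothiocyanato before oxalato.
The complex ion is anionic, so palladium takes the -ate form palladate(II).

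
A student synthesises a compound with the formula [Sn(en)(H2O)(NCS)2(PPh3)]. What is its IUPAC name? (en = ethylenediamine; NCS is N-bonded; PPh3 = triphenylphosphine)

aqua(ethylenediamine)diisothiocyanato(triphenylphosphine)tin(II)

There is no counter-ion, so the complex is neutral overall.
Ligand charges: 1×ethylenediamine (neutral), 2×isothiocyanato (-1 each), 1×aqua (neutral), 1×triphenylphosphine (neutral); total -2. So Sn + (-2) = 0, giving Sn = +2.
Ligands are named alphabetically: aqua before ethylenediamine before isothiocyanato before triphenylphosphine.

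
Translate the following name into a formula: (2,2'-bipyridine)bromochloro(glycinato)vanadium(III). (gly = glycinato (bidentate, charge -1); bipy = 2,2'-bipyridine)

[V(bipy)BrCl(gly)]

Ligands: 1 bromo (Br, -1), 1 glycinato (gly, -1), 1 2,2'-bipyridine (bipy, neutral), 1 chloro (Cl, -1). Ligand charge sum = -3.
With V in oxidation state +3, the complex ion is [V...].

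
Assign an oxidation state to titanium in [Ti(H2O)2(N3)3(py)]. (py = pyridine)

+3

No counter-ion: the bracketed complex is neutral.
Ligand charges: 2×H2O neutral; 3×N3 = -3; 1×py neutral; sum -3.
Ti + (-3) = 0 ⇒ Ti is +3.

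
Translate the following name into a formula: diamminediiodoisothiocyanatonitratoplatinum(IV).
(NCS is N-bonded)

Ligands: 1 nitrato (NO3, -1), 1 isothiocyanato (NCS, -1), 2 ammine (NH3, neutral), 2 iodo (I, -1). Ligand charge sum = -4.
With Pt in oxidation state +4, the complex ion is [Pt...].

[PtI2(NCS)(NH3)2(NO3)]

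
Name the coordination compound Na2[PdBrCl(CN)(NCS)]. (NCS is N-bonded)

sodium bromochlorocyanoisothiocyanatopalladate(II)

The 2 sodium counter-ions carry a total charge of +2, so each complex ion is 2−.
Ligand charges: 1×chloro (-1 each), 1×cyano (-1 each), 1×isothiocyanato (-1 each), 1×bromo (-1 each); total -4. So Pd + (-4) = 2−, giving Pd = +2.
Ligands are named alphabetically: bromo before chloro before cyano before isothiocyanato.
The complex ion is anionic, so palladium takes the -ate form palladate(II).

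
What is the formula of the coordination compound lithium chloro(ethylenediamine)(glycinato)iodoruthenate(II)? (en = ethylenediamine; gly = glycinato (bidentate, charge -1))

Li[RuCl(en)(gly)I]

Ligands: 1 iodo (I, -1), 1 chloro (Cl, -1), 1 ethylenediamine (en, neutral), 1 glycinato (gly, -1). Ligand charge sum = -3.
Charge balance with lithium (+1) requires 1 complex ion per 1 lithium.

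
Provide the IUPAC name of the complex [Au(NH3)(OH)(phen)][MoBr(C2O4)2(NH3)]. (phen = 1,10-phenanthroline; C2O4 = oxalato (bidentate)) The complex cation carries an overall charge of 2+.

amminehydroxo(1,10-phenanthroline)gold(III) amminebromodioxalatomolybdate(III)

The complex cation is given as 2+; its ligand charges sum to -1, so Au = +3.
A 1:1 salt means the anion carries the equal and opposite charge, 2−.
Anion: ligand charges sum to -5; for the ion to be 2−, Mo = +3.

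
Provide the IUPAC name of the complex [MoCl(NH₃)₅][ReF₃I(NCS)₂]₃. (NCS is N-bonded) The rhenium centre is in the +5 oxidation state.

Re is given as +5; the anion's ligand charges sum to -6, so the complex anion is 1−.
With 3 anions per cation, the cation must be 3×1 = 3+.
Cation: ligand charges sum to -1; for the ion to be 3+, Mo = +4.

pentaamminechloromolybdenum(IV) trifluoroiododiisothiocyanatorhenate(V)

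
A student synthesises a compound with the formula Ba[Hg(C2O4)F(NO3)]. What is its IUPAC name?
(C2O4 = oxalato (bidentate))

barium fluoronitratooxalatomercurate(II)

The 1 barium counter-ion carries a total charge of +2, so each complex ion is 2−.
Ligand charges: 1×oxalato (-2 each), 1×nitrato (-1 each), 1×fluoro (-1 each); total -4. So Hg + (-4) = 2−, giving Hg = +2.
Ligands are named alphabetically: fluoro before nitrato before oxalato.
The complex ion is anionic, so mercury takes the -ate form mercurate(II).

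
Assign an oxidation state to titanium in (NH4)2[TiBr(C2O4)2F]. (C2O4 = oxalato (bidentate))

2 ammonium outside the brackets (+1 each) → the complex ion is 2−.
Ligand charges: 1×F = -1; 2×C2O4 = -4; 1×Br = -1; sum -6.
Ti + (-6) = 2− ⇒ Ti is +4.

+4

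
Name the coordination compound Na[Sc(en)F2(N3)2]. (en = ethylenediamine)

The 1 sodium counter-ion carries a total charge of +1, so each complex ion is 1−.
Ligand charges: 2×fluoro (-1 each), 1×ethylenediamine (neutral), 2×azido (-1 each); total -4. So Sc + (-4) = 1−, giving Sc = +3.
The complex ion is anionic, so scandium takes the -ate form scandate(III).

sodium diazido(ethylenediamine)difluoroscandate(III)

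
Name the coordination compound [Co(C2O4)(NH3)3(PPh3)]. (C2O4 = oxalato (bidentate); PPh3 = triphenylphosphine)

There is no counter-ion, so the complex is neutral overall.
Ligand charges: 3×ammine (neutral), 1×oxalato (-2 each), 1×triphenylphosphine (neutral); total -2. So Co + (-2) = 0, giving Co = +2.
Ligands are named alphabetically: ammine before oxalato before triphenylphosphine.

triammineoxalato(triphenylphosphine)cobalt(II)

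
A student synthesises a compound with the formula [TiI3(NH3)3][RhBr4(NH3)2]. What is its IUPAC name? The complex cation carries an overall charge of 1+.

triamminetriiodotitanium(IV) diamminetetrabromorhodate(III)

Both ions are complex: the cation is named first with the plain metal name, the anion second with the -ate form; each ion's ligands are alphabetised independently.
The complex cation is given as 1+; its ligand charges sum to -3, so Ti = +4.
A 1:1 salt means the anion carries the equal and opposite charge, 1−.
Anion: ligand charges sum to -4; for the ion to be 1−, Rh = +3.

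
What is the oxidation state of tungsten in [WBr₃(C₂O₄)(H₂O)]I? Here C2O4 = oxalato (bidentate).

+6

1 iodide outside the brackets (-1 each) → the complex ion is 1+.
Ligand charges: 1×C2O4 = -2; 1×H2O neutral; 3×Br = -3; sum -5.
W + (-5) = 1+ ⇒ W is +6.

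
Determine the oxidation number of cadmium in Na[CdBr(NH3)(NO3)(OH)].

+2

1 sodium outside the brackets (+1 each) → the complex ion is 1−.
Ligand charges: 1×NO3 = -1; 1×OH = -1; 1×Br = -1; 1×NH3 neutral; sum -3.
Cd + (-3) = 1− ⇒ Cd is +2.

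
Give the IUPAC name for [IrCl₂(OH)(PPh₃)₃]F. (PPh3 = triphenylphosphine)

dichlorohydroxotris(triphenylphosphine)iridium(IV) fluoride

The 1 fluoride counter-ion carries a total charge of -1, so each complex ion is 1+.
Ligand charges: 2×chloro (-1 each), 3×triphenylphosphine (neutral), 1×hydroxo (-1 each); total -3. So Ir + (-3) = 1+, giving Ir = +4.
Ligands are named alphabetically: chloro before hydroxo before triphenylphosphine.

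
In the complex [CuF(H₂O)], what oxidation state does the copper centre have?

No counter-ion: the bracketed complex is neutral.
Ligand charges: 1×H2O neutral; 1×F = -1; sum -1.
Cu + (-1) = 0 ⇒ Cu is +1.

+1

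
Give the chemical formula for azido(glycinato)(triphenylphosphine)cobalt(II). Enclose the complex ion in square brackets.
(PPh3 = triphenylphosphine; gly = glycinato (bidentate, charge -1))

[Co(gly)(N3)(PPh3)]

Ligands: 1 triphenylphosphine (PPh3, neutral), 1 azido (N3, -1), 1 glycinato (gly, -1). Ligand charge sum = -2.
With Co in oxidation state +2, the complex ion is [Co...].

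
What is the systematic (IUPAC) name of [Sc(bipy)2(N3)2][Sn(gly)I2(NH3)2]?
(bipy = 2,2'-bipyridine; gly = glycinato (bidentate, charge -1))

Both ions are complex: the cation is named first with the plain metal name, the anion second with the -ate form; each ion's ligands are alphabetised independently.
Scandium is always +3 in its complexes; the cation's ligand charges sum to -2, so the complex cation is 1+.
A 1:1 salt means the anion carries the equal and opposite charge, 1−.
Anion: ligand charges sum to -3; for the ion to be 1−, Sn = +2.

diazidobis(2,2'-bipyridine)scandium(III) diammine(glycinato)diiodostannate(II)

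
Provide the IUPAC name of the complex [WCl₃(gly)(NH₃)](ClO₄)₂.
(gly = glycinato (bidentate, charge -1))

amminetrichloro(glycinato)tungsten(VI) perchlorate

The 2 perchlorate counter-ions carry a total charge of -2, so each complex ion is 2+.
Ligand charges: 3×chloro (-1 each), 1×glycinato (-1 each), 1×ammine (neutral); total -4. So W + (-4) = 2+, giving W = +6.
Ligands are named alphabetically: ammine before chloro before glycinato.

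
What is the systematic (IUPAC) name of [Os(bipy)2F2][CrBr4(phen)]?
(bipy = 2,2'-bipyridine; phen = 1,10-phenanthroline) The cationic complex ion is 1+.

The complex cation is given as 1+; its ligand charges sum to -2, so Os = +3.
A 1:1 salt means the anion carries the equal and opposite charge, 1−.
Anion: ligand charges sum to -4; for the ion to be 1−, Cr = +3.

bis(2,2'-bipyridine)difluoroosmium(III) tetrabromo(1,10-phenanthroline)chromate(III)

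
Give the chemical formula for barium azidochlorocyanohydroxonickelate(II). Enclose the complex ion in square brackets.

Ligands: 1 hydroxo (OH, -1), 1 azido (N3, -1), 1 chloro (Cl, -1), 1 cyano (CN, -1). Ligand charge sum = -4.
Charge balance with barium (+2) requires 1 complex ion per 1 barium.

Ba[NiCl(CN)(N3)(OH)]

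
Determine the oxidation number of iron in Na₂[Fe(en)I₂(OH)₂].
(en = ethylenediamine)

2 sodium outside the brackets (+1 each) → the complex ion is 2−.
Ligand charges: 2×I = -2; 2×OH = -2; 1×en neutral; sum -4.
Fe + (-4) = 2− ⇒ Fe is +2.

+2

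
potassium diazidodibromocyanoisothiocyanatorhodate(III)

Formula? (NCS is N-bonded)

K3[RhBr2(CN)(N3)2(NCS)]

Ligands: 1 cyano (CN, -1), 2 azido (N3, -1), 2 bromo (Br, -1), 1 isothiocyanato (NCS, -1). Ligand charge sum = -6.
With Rh in oxidation state +3, the complex ion is [Rh...]^3−.
Charge balance with potassium (+1) requires 1 complex ion per 3 potassium.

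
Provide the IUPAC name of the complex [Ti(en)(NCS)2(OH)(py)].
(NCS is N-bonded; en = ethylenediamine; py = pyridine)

There is no counter-ion, so the complex is neutral overall.
Ligand charges: 1×hydroxo (-1 each), 2×isothiocyanato (-1 each), 1×ethylenediamine (neutral), 1×pyridine (neutral); total -3. So Ti + (-3) = 0, giving Ti = +3.
Ligands are named alphabetically: ethylenediamine before hydroxo before isothiocyanato before pyridine.

(ethylenediamine)hydroxodiisothiocyanato(pyridine)titanium(III)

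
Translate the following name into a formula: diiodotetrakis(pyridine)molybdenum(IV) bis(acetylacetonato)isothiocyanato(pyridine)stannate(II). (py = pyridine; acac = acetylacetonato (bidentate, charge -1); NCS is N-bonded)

Cation [Mo…]: ligand charges -2, Mo(IV) ⇒ ion charge 2+.
Anion [Sn…]: ligand charges -3, Sn(II) ⇒ ion charge 1−.

[MoI2(py)4][Sn(acac)2(NCS)(py)]2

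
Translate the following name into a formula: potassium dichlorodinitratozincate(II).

Ligands: 2 chloro (Cl, -1), 2 nitrato (NO3, -1). Ligand charge sum = -4.
With Zn in oxidation state +2, the complex ion is [Zn...]^2−.
Charge balance with potassium (+1) requires 1 complex ion per 2 potassium.

K2[ZnCl2(NO3)2]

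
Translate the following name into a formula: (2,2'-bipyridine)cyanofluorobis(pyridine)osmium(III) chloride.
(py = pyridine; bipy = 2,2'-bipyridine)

[Os(bipy)(CN)F(py)2]Cl

Ligands: 1 cyano (CN, -1), 1 fluoro (F, -1), 2 pyridine (py, neutral), 1 2,2'-bipyridine (bipy, neutral). Ligand charge sum = -2.
With Os in oxidation state +3, the complex ion is [Os...]^1+.
Charge balance with chloride (-1) requires 1 complex ion per 1 chloride.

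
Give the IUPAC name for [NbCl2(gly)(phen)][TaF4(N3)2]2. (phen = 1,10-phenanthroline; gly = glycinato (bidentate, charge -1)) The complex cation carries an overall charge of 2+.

dichloro(glycinato)(1,10-phenanthroline)niobium(V) diazidotetrafluorotantalate(V)

The complex cation is given as 2+; its ligand charges sum to -3, so Nb = +5.
With 2 anions per cation, each anion must be 2/2 = 1−.
Anion: ligand charges sum to -6; for the ion to be 1−, Ta = +5.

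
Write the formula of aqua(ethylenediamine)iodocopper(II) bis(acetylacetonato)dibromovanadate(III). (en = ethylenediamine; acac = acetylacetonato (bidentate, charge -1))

[Cu(en)(H2O)I][V(acac)2Br2]

Cation [Cu…]: ligand charges -1, Cu(II) ⇒ ion charge 1+.
Anion [V…]: ligand charges -4, V(III) ⇒ ion charge 1−.
One 1+ cation balances one 1− anion.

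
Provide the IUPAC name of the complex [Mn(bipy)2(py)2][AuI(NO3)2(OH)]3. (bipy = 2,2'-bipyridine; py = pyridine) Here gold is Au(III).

Both ions are complex: the cation is named first with the plain metal name, the anion second with the -ate form; each ion's ligands are alphabetised independently.
Au is given as +3; the anion's ligand charges sum to -4, so the complex anion is 1−.
With 3 anions per cation, the cation must be 3×1 = 3+.
Cation: ligand charges sum to 0; for the ion to be 3+, Mn = +3.

bis(2,2'-bipyridine)bis(pyridine)manganese(III) hydroxoiododinitratoaurate(III)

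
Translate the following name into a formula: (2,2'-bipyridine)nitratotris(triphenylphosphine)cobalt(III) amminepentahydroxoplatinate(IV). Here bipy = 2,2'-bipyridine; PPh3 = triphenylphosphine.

Cation [Co…]: ligand charges -1, Co(III) ⇒ ion charge 2+.
Anion [Pt…]: ligand charges -5, Pt(IV) ⇒ ion charge 1−.

[Co(bipy)(NO3)(PPh3)3][Pt(NH3)(OH)5]2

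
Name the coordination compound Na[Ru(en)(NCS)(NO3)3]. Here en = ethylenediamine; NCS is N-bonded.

sodium (ethylenediamine)isothiocyanatotrinitratoruthenate(III)

The 1 sodium counter-ion carries a total charge of +1, so each complex ion is 1−.
Ligand charges: 3×nitrato (-1 each), 1×ethylenediamine (neutral), 1×isothiocyanato (-1 each); total -4. So Ru + (-4) = 1−, giving Ru = +3.
Ligands are named alphabetically: ethylenediamine before isothiocyanato before nitrato.
The complex ion is anionic, so ruthenium takes the -ate form ruthenate(III).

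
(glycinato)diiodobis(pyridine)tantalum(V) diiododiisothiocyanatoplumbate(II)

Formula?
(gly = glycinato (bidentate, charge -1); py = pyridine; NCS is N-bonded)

Cation [Ta…]: ligand charges -3, Ta(V) ⇒ ion charge 2+.
Anion [Pb…]: ligand charges -4, Pb(II) ⇒ ion charge 2−.

[Ta(gly)I2(py)2][PbI2(NCS)2]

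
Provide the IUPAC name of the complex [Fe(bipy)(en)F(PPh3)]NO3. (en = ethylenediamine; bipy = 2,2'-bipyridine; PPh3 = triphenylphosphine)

(2,2'-bipyridine)(ethylenediamine)fluoro(triphenylphosphine)iron(II) nitrate

The 1 nitrate counter-ion carries a total charge of -1, so each complex ion is 1+.
Ligand charges: 1×ethylenediamine (neutral), 1×fluoro (-1 each), 1×2,2'-bipyridine (neutral), 1×triphenylphosphine (neutral); total -1. So Fe + (-1) = 1+, giving Fe = +2.
Ligands are named alphabetically: bipyridine before ethylenediamine before fluoro before triphenylphosphine.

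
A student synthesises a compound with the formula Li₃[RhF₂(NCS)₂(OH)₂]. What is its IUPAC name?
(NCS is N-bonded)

lithium difluorodihydroxodiisothiocyanatorhodate(III)

The 3 lithium counter-ions carry a total charge of +3, so each complex ion is 3−.
Ligand charges: 2×fluoro (-1 each), 2×hydroxo (-1 each), 2×isothiocyanato (-1 each); total -6. So Rh + (-6) = 3−, giving Rh = +3.
The complex ion is anionic, so rhodium takes the -ate form rhodate(III).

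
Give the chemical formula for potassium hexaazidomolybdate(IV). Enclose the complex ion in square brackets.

Ligands: 6 azido (N3, -1). Ligand charge sum = -6.
With Mo in oxidation state +4, the complex ion is [Mo...]^2−.
Charge balance with potassium (+1) requires 1 complex ion per 2 potassium.

K2[Mo(N3)6]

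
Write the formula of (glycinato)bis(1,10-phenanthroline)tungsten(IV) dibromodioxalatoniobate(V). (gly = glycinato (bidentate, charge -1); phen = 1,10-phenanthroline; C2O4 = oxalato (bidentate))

[W(gly)(phen)2][NbBr2(C2O4)2]3

Cation [W…]: ligand charges -1, W(IV) ⇒ ion charge 3+.
Anion [Nb…]: ligand charges -6, Nb(V) ⇒ ion charge 1−.
One 3+ cation requires 3 of the 1− anion.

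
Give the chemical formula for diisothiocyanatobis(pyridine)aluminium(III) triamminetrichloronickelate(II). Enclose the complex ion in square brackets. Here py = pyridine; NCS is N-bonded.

[Al(NCS)2(py)2][NiCl3(NH3)3]

Cation [Al…]: ligand charges -2, Al(III) ⇒ ion charge 1+.
Anion [Ni…]: ligand charges -3, Ni(II) ⇒ ion charge 1−.
One 1+ cation balances one 1− anion.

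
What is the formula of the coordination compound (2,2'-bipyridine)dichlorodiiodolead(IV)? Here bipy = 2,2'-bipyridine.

[Pb(bipy)Cl2I2]

Ligands: 1 2,2'-bipyridine (bipy, neutral), 2 chloro (Cl, -1), 2 iodo (I, -1). Ligand charge sum = -4.
With Pb in oxidation state +4, the complex ion is [Pb...].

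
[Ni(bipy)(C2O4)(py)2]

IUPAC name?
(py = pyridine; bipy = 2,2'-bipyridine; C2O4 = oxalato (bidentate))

(2,2'-bipyridine)oxalatobis(pyridine)nickel(II)

There is no counter-ion, so the complex is neutral overall.
Ligand charges: 2×pyridine (neutral), 1×2,2'-bipyridine (neutral), 1×oxalato (-2 each); total -2. So Ni + (-2) = 0, giving Ni = +2.
Ligands are named alphabetically: bipyridine before oxalato before pyridine.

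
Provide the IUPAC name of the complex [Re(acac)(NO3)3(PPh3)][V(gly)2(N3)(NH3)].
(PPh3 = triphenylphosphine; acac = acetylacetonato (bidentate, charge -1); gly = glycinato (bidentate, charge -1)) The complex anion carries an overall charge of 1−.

Both ions are complex: the cation is named first with the plain metal name, the anion second with the -ate form; each ion's ligands are alphabetised independently.
The complex anion is given as 1−; its ligand charges sum to -3, so V = +2.
A 1:1 salt means the cation carries the equal and opposite charge, 1+.
Cation: ligand charges sum to -4; for the ion to be 1+, Re = +5.

(acetylacetonato)trinitrato(triphenylphosphine)rhenium(V) ammineazidobis(glycinato)vanadate(II)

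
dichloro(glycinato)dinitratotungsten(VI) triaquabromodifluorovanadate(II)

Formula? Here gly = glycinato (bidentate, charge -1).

Cation [W…]: ligand charges -5, W(VI) ⇒ ion charge 1+.
Anion [V…]: ligand charges -3, V(II) ⇒ ion charge 1−.
One 1+ cation balances one 1− anion.

[WCl2(gly)(NO3)2][VBrF2(H2O)3]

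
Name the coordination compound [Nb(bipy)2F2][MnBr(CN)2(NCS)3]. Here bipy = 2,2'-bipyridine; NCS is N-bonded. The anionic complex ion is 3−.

Both ions are complex: the cation is named first with the plain metal name, the anion second with the -ate form; each ion's ligands are alphabetised independently.
The complex anion is given as 3−; its ligand charges sum to -6, so Mn = +3.
A 1:1 salt means the cation carries the equal and opposite charge, 3+.
Cation: ligand charges sum to -2; for the ion to be 3+, Nb = +5.

bis(2,2'-bipyridine)difluoroniobium(V) bromodicyanotriisothiocyanatomanganate(III)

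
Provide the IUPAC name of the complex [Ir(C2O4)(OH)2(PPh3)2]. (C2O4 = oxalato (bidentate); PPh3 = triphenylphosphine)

dihydroxooxalatobis(triphenylphosphine)iridium(IV)

There is no counter-ion, so the complex is neutral overall.
Ligand charges: 2×hydroxo (-1 each), 1×oxalato (-2 each), 2×triphenylphosphine (neutral); total -4. So Ir + (-4) = 0, giving Ir = +4.
Ligands are named alphabetically: hydroxo before oxalato before triphenylphosphine.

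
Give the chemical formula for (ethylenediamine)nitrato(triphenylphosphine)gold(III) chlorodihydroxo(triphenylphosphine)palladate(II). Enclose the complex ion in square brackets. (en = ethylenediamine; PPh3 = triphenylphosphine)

Cation [Au…]: ligand charges -1, Au(III) ⇒ ion charge 2+.
Anion [Pd…]: ligand charges -3, Pd(II) ⇒ ion charge 1−.

[Au(en)(NO3)(PPh3)][PdCl(OH)2(PPh3)]2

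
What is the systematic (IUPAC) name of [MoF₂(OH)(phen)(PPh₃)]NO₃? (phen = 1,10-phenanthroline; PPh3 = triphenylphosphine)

difluorohydroxo(1,10-phenanthroline)(triphenylphosphine)molybdenum(IV) nitrate

The 1 nitrate counter-ion carries a total charge of -1, so each complex ion is 1+.
Ligand charges: 1×1,10-phenanthroline (neutral), 1×triphenylphosphine (neutral), 1×hydroxo (-1 each), 2×fluoro (-1 each); total -3. So Mo + (-3) = 1+, giving Mo = +4.
Ligands are named alphabetically: fluoro before hydroxo before phenanthroline before triphenylphosphine.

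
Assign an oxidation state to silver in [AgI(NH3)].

No counter-ion: the bracketed complex is neutral.
Ligand charges: 1×I = -1; 1×NH3 neutral; sum -1.
Ag + (-1) = 0 ⇒ Ag is +1.

+1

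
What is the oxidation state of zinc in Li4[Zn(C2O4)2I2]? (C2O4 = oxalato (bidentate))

+2

4 lithium outside the brackets (+1 each) → the complex ion is 4−.
Ligand charges: 2×C2O4 = -4; 2×I = -2; sum -6.
Zn + (-6) = 4− ⇒ Zn is +2.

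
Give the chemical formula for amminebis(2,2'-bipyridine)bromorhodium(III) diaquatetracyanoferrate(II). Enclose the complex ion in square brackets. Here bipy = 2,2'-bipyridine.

Cation [Rh…]: ligand charges -1, Rh(III) ⇒ ion charge 2+.
Anion [Fe…]: ligand charges -4, Fe(II) ⇒ ion charge 2−.
One 2+ cation balances one 2− anion.

[Rh(bipy)2Br(NH3)][Fe(CN)4(H2O)2]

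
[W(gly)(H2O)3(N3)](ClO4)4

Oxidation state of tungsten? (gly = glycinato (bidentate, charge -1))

4 perchlorate outside the brackets (-1 each) → the complex ion is 4+.
Ligand charges: 1×gly = -1; 1×N3 = -1; 3×H2O neutral; sum -2.
W + (-2) = 4+ ⇒ W is +6.

+6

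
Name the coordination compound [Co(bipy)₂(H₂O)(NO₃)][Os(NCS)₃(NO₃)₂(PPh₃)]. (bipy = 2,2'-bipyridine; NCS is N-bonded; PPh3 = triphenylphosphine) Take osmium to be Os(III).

Both ions are complex: the cation is named first with the plain metal name, the anion second with the -ate form; each ion's ligands are alphabetised independently.
Os is given as +3; the anion's ligand charges sum to -5, so the complex anion is 2−.
A 1:1 salt means the cation carries the equal and opposite charge, 2+.
Cation: ligand charges sum to -1; for the ion to be 2+, Co = +3.

aquabis(2,2'-bipyridine)nitratocobalt(III) triisothiocyanatodinitrato(triphenylphosphine)osmate(III)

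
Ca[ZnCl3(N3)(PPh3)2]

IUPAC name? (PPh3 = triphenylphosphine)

The 1 calcium counter-ion carries a total charge of +2, so each complex ion is 2−.
Ligand charges: 2×triphenylphosphine (neutral), 3×chloro (-1 each), 1×azido (-1 each); total -4. So Zn + (-4) = 2−, giving Zn = +2.
The complex ion is anionic, so zinc takes the -ate form zincate(II).

calcium azidotrichlorobis(triphenylphosphine)zincate(II)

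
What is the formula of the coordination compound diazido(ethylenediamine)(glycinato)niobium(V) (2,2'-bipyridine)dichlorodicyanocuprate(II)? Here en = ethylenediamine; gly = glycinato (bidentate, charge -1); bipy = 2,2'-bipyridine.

Cation [Nb…]: ligand charges -3, Nb(V) ⇒ ion charge 2+.
Anion [Cu…]: ligand charges -4, Cu(II) ⇒ ion charge 2−.
One 2+ cation balances one 2− anion.

[Nb(en)(gly)(N3)2][Cu(bipy)Cl2(CN)2]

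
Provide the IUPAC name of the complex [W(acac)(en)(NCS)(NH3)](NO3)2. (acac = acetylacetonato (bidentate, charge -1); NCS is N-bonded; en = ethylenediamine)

The 2 nitrate counter-ions carry a total charge of -2, so each complex ion is 2+.
Ligand charges: 1×acetylacetonato (-1 each), 1×isothiocyanato (-1 each), 1×ammine (neutral), 1×ethylenediamine (neutral); total -2. So W + (-2) = 2+, giving W = +4.
Ligands are named alphabetically: acetylacetonato before ammine before ethylenediamine before isothiocyanato.

(acetylacetonato)ammine(ethylenediamine)isothiocyanatotungsten(IV) nitrate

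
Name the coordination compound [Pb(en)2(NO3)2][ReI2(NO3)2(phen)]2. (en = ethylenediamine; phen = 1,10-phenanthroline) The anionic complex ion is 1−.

Both ions are complex: the cation is named first with the plain metal name, the anion second with the -ate form; each ion's ligands are alphabetised independently.
The complex anion is given as 1−; its ligand charges sum to -4, so Re = +3.
With 2 anions per cation, the cation must be 2×1 = 2+.
Cation: ligand charges sum to -2; for the ion to be 2+, Pb = +4.

bis(ethylenediamine)dinitratolead(IV) diiododinitrato(1,10-phenanthroline)rhenate(III)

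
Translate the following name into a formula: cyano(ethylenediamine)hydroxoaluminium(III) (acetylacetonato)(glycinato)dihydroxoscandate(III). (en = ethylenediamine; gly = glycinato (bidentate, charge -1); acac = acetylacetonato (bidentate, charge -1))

Cation [Al…]: ligand charges -2, Al(III) ⇒ ion charge 1+.
Anion [Sc…]: ligand charges -4, Sc(III) ⇒ ion charge 1−.
One 1+ cation balances one 1− anion.

[Al(CN)(en)(OH)][Sc(acac)(gly)(OH)2]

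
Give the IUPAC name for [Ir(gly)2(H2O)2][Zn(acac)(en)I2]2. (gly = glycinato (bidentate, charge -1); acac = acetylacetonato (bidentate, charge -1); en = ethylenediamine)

diaquabis(glycinato)iridium(IV) (acetylacetonato)(ethylenediamine)diiodozincate(II)

Zinc is always +2 in its complexes; the anion's ligand charges sum to -3, so the complex anion is 1−.
With 2 anions per cation, the cation must be 2×1 = 2+.
Cation: ligand charges sum to -2; for the ion to be 2+, Ir = +4.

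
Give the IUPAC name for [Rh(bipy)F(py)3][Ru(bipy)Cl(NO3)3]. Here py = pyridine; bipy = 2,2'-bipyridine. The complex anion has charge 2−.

(2,2'-bipyridine)fluorotris(pyridine)rhodium(III) (2,2'-bipyridine)chlorotrinitratoruthenate(II)

Both ions are complex: the cation is named first with the plain metal name, the anion second with the -ate form; each ion's ligands are alphabetised independently.
The complex anion is given as 2−; its ligand charges sum to -4, so Ru = +2.
A 1:1 salt means the cation carries the equal and opposite charge, 2+.
Cation: ligand charges sum to -1; for the ion to be 2+, Rh = +3.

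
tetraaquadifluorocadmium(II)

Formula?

Ligands: 2 fluoro (F, -1), 4 aqua (H2O, neutral). Ligand charge sum = -2.
With Cd in oxidation state +2, the complex ion is [Cd...].

[CdF2(H2O)4]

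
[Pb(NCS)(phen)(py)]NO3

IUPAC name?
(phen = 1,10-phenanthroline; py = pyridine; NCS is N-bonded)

isothiocyanato(1,10-phenanthroline)(pyridine)lead(II) nitrate

The 1 nitrate counter-ion carries a total charge of -1, so each complex ion is 1+.
Ligand charges: 1×1,10-phenanthroline (neutral), 1×pyridine (neutral), 1×isothiocyanato (-1 each); total -1. So Pb + (-1) = 1+, giving Pb = +2.
Ligands are named alphabetically: isothiocyanato before phenanthroline before pyridine.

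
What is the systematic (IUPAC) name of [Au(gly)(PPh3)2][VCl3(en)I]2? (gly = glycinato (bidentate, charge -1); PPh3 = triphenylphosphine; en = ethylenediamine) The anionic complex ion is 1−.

(glycinato)bis(triphenylphosphine)gold(III) trichloro(ethylenediamine)iodovanadate(III)

Both ions are complex: the cation is named first with the plain metal name, the anion second with the -ate form; each ion's ligands are alphabetised independently.
The complex anion is given as 1−; its ligand charges sum to -4, so V = +3.
With 2 anions per cation, the cation must be 2×1 = 2+.
Cation: ligand charges sum to -1; for the ion to be 2+, Au = +3.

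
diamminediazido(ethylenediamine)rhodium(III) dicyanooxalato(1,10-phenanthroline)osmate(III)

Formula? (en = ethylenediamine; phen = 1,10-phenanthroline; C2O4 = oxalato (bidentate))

Cation [Rh…]: ligand charges -2, Rh(III) ⇒ ion charge 1+.
Anion [Os…]: ligand charges -4, Os(III) ⇒ ion charge 1−.
One 1+ cation balances one 1− anion.

[Rh(en)(N3)2(NH3)2][Os(C2O4)(CN)2(phen)]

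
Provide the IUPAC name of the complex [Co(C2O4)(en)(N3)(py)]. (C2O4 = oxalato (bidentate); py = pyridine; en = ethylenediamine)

azido(ethylenediamine)oxalato(pyridine)cobalt(III)

There is no counter-ion, so the complex is neutral overall.
Ligand charges: 1×azido (-1 each), 1×oxalato (-2 each), 1×pyridine (neutral), 1×ethylenediamine (neutral); total -3. So Co + (-3) = 0, giving Co = +3.
Ligands are named alphabetically: azido before ethylenediamine before oxalato before pyridine.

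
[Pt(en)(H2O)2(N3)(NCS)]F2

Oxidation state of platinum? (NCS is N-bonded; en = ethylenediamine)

+4

2 fluoride outside the brackets (-1 each) → the complex ion is 2+.
Ligand charges: 1×N3 = -1; 2×H2O neutral; 1×NCS = -1; 1×en neutral; sum -2.
Pt + (-2) = 2+ ⇒ Pt is +4.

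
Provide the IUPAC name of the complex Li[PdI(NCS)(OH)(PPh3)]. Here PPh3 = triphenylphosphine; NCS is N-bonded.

The 1 lithium counter-ion carries a total charge of +1, so each complex ion is 1−.
Ligand charges: 1×triphenylphosphine (neutral), 1×iodo (-1 each), 1×hydroxo (-1 each), 1×isothiocyanato (-1 each); total -3. So Pd + (-3) = 1−, giving Pd = +2.
Ligands are named alphabetically: hydroxo before iodo before isothiocyanato before triphenylphosphine.
The complex ion is anionic, so palladium takes the -ate form palladate(II).

lithium hydroxoiodoisothiocyanato(triphenylphosphine)palladate(II)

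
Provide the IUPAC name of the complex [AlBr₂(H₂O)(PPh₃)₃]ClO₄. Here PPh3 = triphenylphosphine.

aquadibromotris(triphenylphosphine)aluminium(III) perchlorate

The 1 perchlorate counter-ion carries a total charge of -1, so each complex ion is 1+.
Ligand charges: 3×triphenylphosphine (neutral), 1×aqua (neutral), 2×bromo (-1 each); total -2. So Al + (-2) = 1+, giving Al = +3.
Ligands are named alphabetically: aqua before bromo before triphenylphosphine.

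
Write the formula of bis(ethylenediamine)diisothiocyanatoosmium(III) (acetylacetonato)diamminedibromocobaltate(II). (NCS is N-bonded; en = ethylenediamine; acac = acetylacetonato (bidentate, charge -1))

Cation [Os…]: ligand charges -2, Os(III) ⇒ ion charge 1+.
Anion [Co…]: ligand charges -3, Co(II) ⇒ ion charge 1−.

[Os(en)2(NCS)2][Co(acac)Br2(NH3)2]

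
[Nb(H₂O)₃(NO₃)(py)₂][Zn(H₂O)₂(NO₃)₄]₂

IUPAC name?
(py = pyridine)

triaquanitratobis(pyridine)niobium(V) diaquatetranitratozincate(II)

Both ions are complex: the cation is named first with the plain metal name, the anion second with the -ate form; each ion's ligands are alphabetised independently.
Zinc is always +2 in its complexes; the anion's ligand charges sum to -4, so the complex anion is 2−.
With 2 anions per cation, the cation must be 2×2 = 4+.
Cation: ligand charges sum to -1; for the ion to be 4+, Nb = +5.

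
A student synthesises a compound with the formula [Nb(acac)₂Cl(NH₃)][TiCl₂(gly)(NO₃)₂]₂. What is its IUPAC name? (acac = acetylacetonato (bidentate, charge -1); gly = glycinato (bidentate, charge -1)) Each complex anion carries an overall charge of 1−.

bis(acetylacetonato)amminechloroniobium(V) dichloro(glycinato)dinitratotitanate(IV)

Both ions are complex: the cation is named first with the plain metal name, the anion second with the -ate form; each ion's ligands are alphabetised independently.
The complex anion is given as 1−; its ligand charges sum to -5, so Ti = +4.
With 2 anions per cation, the cation must be 2×1 = 2+.
Cation: ligand charges sum to -3; for the ion to be 2+, Nb = +5.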